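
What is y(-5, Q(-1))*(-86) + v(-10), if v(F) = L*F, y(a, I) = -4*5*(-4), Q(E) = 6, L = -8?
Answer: -6800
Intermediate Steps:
y(a, I) = 80 (y(a, I) = -20*(-4) = 80)
v(F) = -8*F
y(-5, Q(-1))*(-86) + v(-10) = 80*(-86) - 8*(-10) = -6880 + 80 = -6800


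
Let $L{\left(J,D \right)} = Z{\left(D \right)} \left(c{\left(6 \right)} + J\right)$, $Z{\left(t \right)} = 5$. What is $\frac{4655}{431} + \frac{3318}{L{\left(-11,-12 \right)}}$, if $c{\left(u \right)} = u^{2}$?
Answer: $\frac{2011933}{53875} \approx 37.344$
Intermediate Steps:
$L{\left(J,D \right)} = 180 + 5 J$ ($L{\left(J,D \right)} = 5 \left(6^{2} + J\right) = 5 \left(36 + J\right) = 180 + 5 J$)
$\frac{4655}{431} + \frac{3318}{L{\left(-11,-12 \right)}} = \frac{4655}{431} + \frac{3318}{180 + 5 \left(-11\right)} = 4655 \cdot \frac{1}{431} + \frac{3318}{180 - 55} = \frac{4655}{431} + \frac{3318}{125} = \frac{2011933}{53875}$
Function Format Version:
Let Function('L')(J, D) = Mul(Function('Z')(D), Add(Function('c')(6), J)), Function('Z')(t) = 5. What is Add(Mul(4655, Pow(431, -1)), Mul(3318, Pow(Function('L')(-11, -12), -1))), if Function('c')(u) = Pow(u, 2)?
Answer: Rational(2011933, 53875) ≈ 37.344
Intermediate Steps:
Function('L')(J, D) = Add(180, Mul(5, J)) (Function('L')(J, D) = Mul(5, Add(Pow(6, 2), J)) = Mul(5, Add(36, J)) = Add(180, Mul(5, J)))
Add(Mul(4655, Pow(431, -1)), Mul(3318, Pow(Function('L')(-11, -12), -1))) = Add(Mul(4655, Pow(431, -1)), Mul(3318, Pow(Add(180, Mul(5, -11)), -1))) = Add(Mul(4655, Rational(1, 431)), Mul(3318, Pow(Add(180, -55), -1))) = Add(Rational(4655, 431), Mul(3318, Pow(125, -1))) = Add(Rational(4655, 431), Mul(3318, Rational(1, 125))) = Add(Rational(4655, 431), Rational(3318, 125)) = Rational(2011933, 53875)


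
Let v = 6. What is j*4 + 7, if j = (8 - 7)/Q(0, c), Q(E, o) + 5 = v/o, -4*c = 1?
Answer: 199/29 ≈ 6.8621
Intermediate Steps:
c = -¼ (c = -¼*1 = -¼ ≈ -0.25000)
Q(E, o) = -5 + 6/o
j = -1/29 (j = (8 - 7)/(-5 + 6/(-¼)) = 1/(-5 + 6*(-4)) = 1/(-5 - 24) = 1/(-29) = 1*(-1/29) = -1/29 ≈ -0.034483)
j*4 + 7 = -1/29*4 + 7 = -4/29 + 7 = 199/29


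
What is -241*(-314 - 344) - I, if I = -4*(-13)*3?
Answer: 158422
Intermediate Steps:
I = 156 (I = 52*3 = 156)
-241*(-314 - 344) - I = -241*(-314 - 344) - 1*156 = -241*(-658) - 156 = 158578 - 156 = 158422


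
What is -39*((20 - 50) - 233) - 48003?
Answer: -37746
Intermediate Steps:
-39*((20 - 50) - 233) - 48003 = -39*(-30 - 233) - 48003 = -39*(-263) - 48003 = 10257 - 48003 = -37746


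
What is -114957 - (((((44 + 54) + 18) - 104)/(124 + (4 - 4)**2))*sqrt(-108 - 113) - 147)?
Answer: -114810 - 3*I*sqrt(221)/31 ≈ -1.1481e+5 - 1.4387*I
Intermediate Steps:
-114957 - (((((44 + 54) + 18) - 104)/(124 + (4 - 4)**2))*sqrt(-108 - 113) - 147) = -114957 - ((((98 + 18) - 104)/(124 + 0**2))*sqrt(-221) - 147) = -114957 - (((116 - 104)/(124 + 0))*(I*sqrt(221)) - 147) = -114957 - ((12/124)*(I*sqrt(221)) - 147) = -114957 - ((12*(1/124))*(I*sqrt(221)) - 147) = -114957 - (3*(I*sqrt(221))/31 - 147) = -114957 - (3*I*sqrt(221)/31 - 147) = -114957 - (-147 + 3*I*sqrt(221)/31) = -114957 + (147 - 3*I*sqrt(221)/31) = -114810 - 3*I*sqrt(221)/31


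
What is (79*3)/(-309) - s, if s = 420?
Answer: -43339/103 ≈ -420.77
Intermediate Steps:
(79*3)/(-309) - s = (79*3)/(-309) - 1*420 = 237*(-1/309) - 420 = -79/103 - 420 = -43339/103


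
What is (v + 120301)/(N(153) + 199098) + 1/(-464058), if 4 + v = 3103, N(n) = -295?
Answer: 57264558397/92256122574 ≈ 0.62071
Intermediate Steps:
v = 3099 (v = -4 + 3103 = 3099)
(v + 120301)/(N(153) + 199098) + 1/(-464058) = (3099 + 120301)/(-295 + 199098) + 1/(-464058) = 123400/198803 - 1/464058 = 57264558397/92256122574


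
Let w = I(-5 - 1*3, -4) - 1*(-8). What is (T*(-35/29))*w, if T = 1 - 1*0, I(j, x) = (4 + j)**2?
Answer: -840/29 ≈ -28.966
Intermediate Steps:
T = 1 (T = 1 + 0 = 1)
w = 24 (w = (4 + (-5 - 1*3))**2 - 1*(-8) = (4 + (-5 - 3))**2 + 8 = (4 - 8)**2 + 8 = (-4)**2 + 8 = 16 + 8 = 24)
(T*(-35/29))*w = (1*(-35/29))*24 = -35/29*24 = -840/29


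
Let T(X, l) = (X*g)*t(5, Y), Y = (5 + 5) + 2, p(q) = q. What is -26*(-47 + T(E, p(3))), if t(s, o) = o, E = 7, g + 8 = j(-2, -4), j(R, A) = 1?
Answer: 16510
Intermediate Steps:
g = -7 (g = -8 + 1 = -7)
Y = 12 (Y = 10 + 2 = 12)
T(X, l) = -84*X (T(X, l) = (X*(-7))*12 = -7*X*12 = -84*X)
-26*(-47 + T(E, p(3))) = -26*(-47 - 84*7) = -26*(-47 - 588) = -26*(-635) = 16510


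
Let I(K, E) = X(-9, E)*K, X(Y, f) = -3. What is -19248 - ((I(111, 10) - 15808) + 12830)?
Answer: -15937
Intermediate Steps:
I(K, E) = -3*K
-19248 - ((I(111, 10) - 15808) + 12830) = -19248 - ((-3*111 - 15808) + 12830) = -19248 - ((-333 - 15808) + 12830) = -19248 - (-16141 + 12830) = -19248 - 1*(-3311) = -19248 + 3311 = -15937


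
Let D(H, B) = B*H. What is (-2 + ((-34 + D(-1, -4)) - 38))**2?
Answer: 4900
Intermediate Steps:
(-2 + ((-34 + D(-1, -4)) - 38))**2 = (-2 + ((-34 - 4*(-1)) - 38))**2 = (-2 + ((-34 + 4) - 38))**2 = (-2 + (-30 - 38))**2 = (-2 - 68)**2 = (-70)**2 = 4900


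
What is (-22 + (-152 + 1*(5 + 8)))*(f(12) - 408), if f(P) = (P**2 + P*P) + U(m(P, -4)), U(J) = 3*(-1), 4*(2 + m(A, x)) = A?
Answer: 19803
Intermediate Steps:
m(A, x) = -2 + A/4
U(J) = -3
f(P) = -3 + 2*P**2 (f(P) = (P**2 + P*P) - 3 = (P**2 + P**2) - 3 = 2*P**2 - 3 = -3 + 2*P**2)
(-22 + (-152 + 1*(5 + 8)))*(f(12) - 408) = (-22 + (-152 + 1*(5 + 8)))*((-3 + 2*12**2) - 408) = (-22 + (-152 + 1*13))*((-3 + 2*144) - 408) = (-22 + (-152 + 13))*((-3 + 288) - 408) = (-22 - 139)*(285 - 408) = -161*(-123) = 19803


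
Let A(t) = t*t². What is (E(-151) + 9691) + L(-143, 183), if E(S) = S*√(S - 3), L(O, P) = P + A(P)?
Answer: 6138361 - 151*I*√154 ≈ 6.1384e+6 - 1873.9*I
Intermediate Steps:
A(t) = t³
L(O, P) = P + P³
E(S) = S*√(-3 + S)
(E(-151) + 9691) + L(-143, 183) = (-151*√(-3 - 151) + 9691) + (183 + 183³) = (-151*I*√154 + 9691) + (183 + 6128487) = (-151*I*√154 + 9691) + 6128670 = (9691 - 151*I*√154) + 6128670 = 6138361 - 151*I*√154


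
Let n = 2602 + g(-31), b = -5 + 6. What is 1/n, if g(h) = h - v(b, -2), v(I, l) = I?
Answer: 1/2570 ≈ 0.00038911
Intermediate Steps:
b = 1
g(h) = -1 + h (g(h) = h - 1*1 = h - 1 = -1 + h)
n = 2570 (n = 2602 + (-1 - 31) = 2602 - 32 = 2570)
1/n = 1/2570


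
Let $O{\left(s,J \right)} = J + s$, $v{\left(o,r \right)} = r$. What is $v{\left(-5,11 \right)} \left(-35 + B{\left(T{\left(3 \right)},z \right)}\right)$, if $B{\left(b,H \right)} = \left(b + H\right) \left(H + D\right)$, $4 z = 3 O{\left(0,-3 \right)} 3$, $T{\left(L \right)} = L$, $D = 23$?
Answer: $- \frac{16885}{16} \approx -1055.3$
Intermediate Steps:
$z = - \frac{27}{4}$ ($z = \frac{3 \left(-3 + 0\right) 3}{4} = \frac{3 \left(-3\right) 3}{4} = \frac{\left(-9\right) 3}{4} = \frac{1}{4} \left(-27\right) = - \frac{27}{4} \approx -6.75$)
$B{\left(b,H \right)} = \left(23 + H\right) \left(H + b\right)$ ($B{\left(b,H \right)} = \left(b + H\right) \left(H + 23\right) = \left(H + b\right) \left(23 + H\right) = \left(23 + H\right) \left(H + b\right)$)
$v{\left(-5,11 \right)} \left(-35 + B{\left(T{\left(3 \right)},z \right)}\right) = 11 \left(-35 + \left(\left(- \frac{27}{4}\right)^{2} + 23 \left(- \frac{27}{4}\right) + 23 \cdot 3 - \frac{81}{4}\right)\right) = 11 \left(-35 + \left(\frac{729}{16} - \frac{621}{4} + 69 - \frac{81}{4}\right)\right) = 11 \left(-35 - \frac{975}{16}\right) = 11 \left(- \frac{1535}{16}\right) = - \frac{16885}{16}$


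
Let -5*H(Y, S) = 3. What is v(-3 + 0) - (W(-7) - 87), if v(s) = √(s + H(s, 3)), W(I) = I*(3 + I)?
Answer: 59 + 3*I*√10/5 ≈ 59.0 + 1.8974*I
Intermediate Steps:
H(Y, S) = -⅗ (H(Y, S) = -⅕*3 = -⅗)
v(s) = √(-⅗ + s) (v(s) = √(s - ⅗) = √(-⅗ + s))
v(-3 + 0) - (W(-7) - 87) = √(-15 + 25*(-3 + 0))/5 - (-7*(3 - 7) - 87) = √(-15 + 25*(-3))/5 - (-7*(-4) - 87) = √(-15 - 75)/5 - (28 - 87) = √(-90)/5 - 1*(-59) = (3*I*√10)/5 + 59 = 3*I*√10/5 + 59 = 59 + 3*I*√10/5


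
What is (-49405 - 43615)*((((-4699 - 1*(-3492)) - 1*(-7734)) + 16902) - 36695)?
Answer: 1234003320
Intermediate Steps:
(-49405 - 43615)*((((-4699 - 1*(-3492)) - 1*(-7734)) + 16902) - 36695) = -93020*((((-4699 + 3492) + 7734) + 16902) - 36695) = -93020*(((-1207 + 7734) + 16902) - 36695) = -93020*((6527 + 16902) - 36695) = -93020*(23429 - 36695) = -93020*(-13266) = 1234003320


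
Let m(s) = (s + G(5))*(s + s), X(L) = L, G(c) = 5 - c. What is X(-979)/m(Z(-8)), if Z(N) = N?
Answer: -979/128 ≈ -7.6484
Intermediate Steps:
m(s) = 2*s² (m(s) = (s + (5 - 1*5))*(s + s) = (s + (5 - 5))*(2*s) = (s + 0)*(2*s) = s*(2*s) = 2*s²)
X(-979)/m(Z(-8)) = -979/(2*(-8)²) = -979/(2*64) = -979/128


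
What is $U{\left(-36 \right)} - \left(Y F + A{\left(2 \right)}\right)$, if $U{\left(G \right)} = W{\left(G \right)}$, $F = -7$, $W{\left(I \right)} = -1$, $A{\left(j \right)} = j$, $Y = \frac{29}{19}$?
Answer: $\frac{146}{19} \approx 7.6842$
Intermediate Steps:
$Y = \frac{29}{19}$ ($Y = 29 \cdot \frac{1}{19} = \frac{29}{19} \approx 1.5263$)
$U{\left(G \right)} = -1$
$U{\left(-36 \right)} - \left(Y F + A{\left(2 \right)}\right) = -1 - \left(\frac{29}{19} \left(-7\right) + 2\right) = -1 - \left(- \frac{203}{19} + 2\right) = -1 - - \frac{165}{19} = -1 + \frac{165}{19} = \frac{146}{19}$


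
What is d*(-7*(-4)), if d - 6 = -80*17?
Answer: -37912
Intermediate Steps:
d = -1354 (d = 6 - 80*17 = 6 - 1360 = -1354)
d*(-7*(-4)) = -(-9478)*(-4) = -1354*28 = -37912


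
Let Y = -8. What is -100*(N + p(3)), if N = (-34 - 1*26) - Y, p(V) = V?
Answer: 4900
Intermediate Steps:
N = -52 (N = (-34 - 1*26) - 1*(-8) = (-34 - 26) + 8 = -60 + 8 = -52)
-100*(N + p(3)) = -100*(-52 + 3) = -100*(-49) = 4900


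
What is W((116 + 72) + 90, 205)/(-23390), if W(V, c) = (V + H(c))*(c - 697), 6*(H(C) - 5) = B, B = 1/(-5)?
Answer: 348049/58475 ≈ 5.9521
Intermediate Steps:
B = -1/5 (B = 1*(-1/5) = -1/5 ≈ -0.20000)
H(C) = 149/30 (H(C) = 5 + (1/6)*(-1/5) = 5 - 1/30 = 149/30)
W(V, c) = (-697 + c)*(149/30 + V) (W(V, c) = (V + 149/30)*(c - 697) = (149/30 + V)*(-697 + c) = (-697 + c)*(149/30 + V))
W((116 + 72) + 90, 205)/(-23390) = (-103853/30 - 697*((116 + 72) + 90) + (149/30)*205 + ((116 + 72) + 90)*205)/(-23390) = (-103853/30 - 697*(188 + 90) + 6109/6 + (188 + 90)*205)*(-1/23390) = (-103853/30 - 697*278 + 6109/6 + 278*205)*(-1/23390) = (-103853/30 - 193766 + 6109/6 + 56990)*(-1/23390) = -696098/5*(-1/23390) = 348049/58475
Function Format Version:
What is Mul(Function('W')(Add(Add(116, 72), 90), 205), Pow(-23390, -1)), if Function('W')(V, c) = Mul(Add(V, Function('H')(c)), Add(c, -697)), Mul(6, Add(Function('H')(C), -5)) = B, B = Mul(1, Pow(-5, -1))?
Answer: Rational(348049, 58475) ≈ 5.9521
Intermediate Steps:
B = Rational(-1, 5) (B = Mul(1, Rational(-1, 5)) = Rational(-1, 5) ≈ -0.20000)
Function('H')(C) = Rational(149, 30) (Function('H')(C) = Add(5, Mul(Rational(1, 6), Rational(-1, 5))) = Add(5, Rational(-1, 30)) = Rational(149, 30))
Function('W')(V, c) = Mul(Add(-697, c), Add(Rational(149, 30), V)) (Function('W')(V, c) = Mul(Add(V, Rational(149, 30)), Add(c, -697)) = Mul(Add(Rational(149, 30), V), Add(-697, c)) = Mul(Add(-697, c), Add(Rational(149, 30), V)))
Mul(Function('W')(Add(Add(116, 72), 90), 205), Pow(-23390, -1)) = Mul(Add(Rational(-103853, 30), Mul(-697, Add(Add(116, 72), 90)), Mul(Rational(149, 30), 205), Mul(Add(Add(116, 72), 90), 205)), Pow(-23390, -1)) = Mul(Add(Rational(-103853, 30), Mul(-697, Add(188, 90)), Rational(6109, 6), Mul(Add(188, 90), 205)), Rational(-1, 23390)) = Mul(Add(Rational(-103853, 30), Mul(-697, 278), Rational(6109, 6), Mul(278, 205)), Rational(-1, 23390)) = Mul(Add(Rational(-103853, 30), -193766, Rational(6109, 6), 56990), Rational(-1, 23390)) = Mul(Rational(-696098, 5), Rational(-1, 23390)) = Rational(348049, 58475)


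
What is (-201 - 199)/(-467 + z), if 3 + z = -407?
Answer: 400/877 ≈ 0.45610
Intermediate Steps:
z = -410 (z = -3 - 407 = -410)
(-201 - 199)/(-467 + z) = (-201 - 199)/(-467 - 410) = -400/(-877) = -400*(-1/877) = 400/877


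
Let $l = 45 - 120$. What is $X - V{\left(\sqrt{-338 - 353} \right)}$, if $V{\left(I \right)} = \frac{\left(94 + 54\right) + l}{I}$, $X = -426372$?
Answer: $-426372 + \frac{73 i \sqrt{691}}{691} \approx -4.2637 \cdot 10^{5} + 2.7771 i$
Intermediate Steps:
$l = -75$
$V{\left(I \right)} = \frac{73}{I}$ ($V{\left(I \right)} = \frac{\left(94 + 54\right) - 75}{I} = \frac{148 - 75}{I} = \frac{73}{I}$)
$X - V{\left(\sqrt{-338 - 353} \right)} = -426372 - \frac{73}{\sqrt{-338 - 353}} = -426372 - \frac{73}{\sqrt{-691}} = -426372 - \frac{73}{i \sqrt{691}} = -426372 - 73 \left(- \frac{i \sqrt{691}}{691}\right) = -426372 - - \frac{73 i \sqrt{691}}{691} = -426372 + \frac{73 i \sqrt{691}}{691}$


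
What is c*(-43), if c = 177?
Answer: -7611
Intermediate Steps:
c*(-43) = 177*(-43) = -7611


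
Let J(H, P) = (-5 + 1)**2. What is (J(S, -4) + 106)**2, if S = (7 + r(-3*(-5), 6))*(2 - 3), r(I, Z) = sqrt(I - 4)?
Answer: 14884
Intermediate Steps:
r(I, Z) = sqrt(-4 + I)
S = -7 - sqrt(11) (S = (7 + sqrt(-4 - 3*(-5)))*(2 - 3) = (7 + sqrt(-4 + 15))*(-1) = (7 + sqrt(11))*(-1) = -7 - sqrt(11) ≈ -10.317)
J(H, P) = 16 (J(H, P) = (-4)**2 = 16)
(J(S, -4) + 106)**2 = (16 + 106)**2 = 122**2 = 14884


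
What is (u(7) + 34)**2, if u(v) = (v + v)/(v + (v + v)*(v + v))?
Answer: 976144/841 ≈ 1160.7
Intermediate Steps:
u(v) = 2*v/(v + 4*v**2) (u(v) = (2*v)/(v + (2*v)*(2*v)) = (2*v)/(v + 4*v**2) = 2*v/(v + 4*v**2))
(u(7) + 34)**2 = (2/(1 + 4*7) + 34)**2 = (2/(1 + 28) + 34)**2 = (2/29 + 34)**2 = (988/29)**2 = 976144/841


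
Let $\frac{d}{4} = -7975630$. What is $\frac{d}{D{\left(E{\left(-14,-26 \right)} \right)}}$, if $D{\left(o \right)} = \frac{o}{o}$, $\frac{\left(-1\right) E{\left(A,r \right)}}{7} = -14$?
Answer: $-31902520$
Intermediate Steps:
$d = -31902520$ ($d = 4 \left(-7975630\right) = -31902520$)
$E{\left(A,r \right)} = 98$ ($E{\left(A,r \right)} = \left(-7\right) \left(-14\right) = 98$)
$D{\left(o \right)} = 1$
$\frac{d}{D{\left(E{\left(-14,-26 \right)} \right)}} = - \frac{31902520}{1} = \left(-31902520\right) 1 = -31902520$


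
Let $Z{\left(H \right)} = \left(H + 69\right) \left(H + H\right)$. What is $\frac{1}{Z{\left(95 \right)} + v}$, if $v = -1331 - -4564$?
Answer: $\frac{1}{34393} \approx 2.9076 \cdot 10^{-5}$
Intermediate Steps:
$Z{\left(H \right)} = 2 H \left(69 + H\right)$ ($Z{\left(H \right)} = \left(69 + H\right) 2 H = 2 H \left(69 + H\right)$)
$v = 3233$ ($v = -1331 + 4564 = 3233$)
$\frac{1}{Z{\left(95 \right)} + v} = \frac{1}{2 \cdot 95 \left(69 + 95\right) + 3233} = \frac{1}{2 \cdot 95 \cdot 164 + 3233} = \frac{1}{31160 + 3233} = \frac{1}{34393}$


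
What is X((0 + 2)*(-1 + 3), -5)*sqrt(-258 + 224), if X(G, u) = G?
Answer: 4*I*sqrt(34) ≈ 23.324*I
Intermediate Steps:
X((0 + 2)*(-1 + 3), -5)*sqrt(-258 + 224) = ((0 + 2)*(-1 + 3))*sqrt(-258 + 224) = (2*2)*sqrt(-34) = 4*(I*sqrt(34)) = 4*I*sqrt(34)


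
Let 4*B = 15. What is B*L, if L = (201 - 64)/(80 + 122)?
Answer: 2055/808 ≈ 2.5433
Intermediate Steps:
B = 15/4 (B = (1/4)*15 = 15/4 ≈ 3.7500)
L = 137/202 ≈ 0.67822
B*L = (15/4)*(137/202) = 2055/808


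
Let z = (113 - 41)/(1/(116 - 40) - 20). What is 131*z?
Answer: -716832/1519 ≈ -471.91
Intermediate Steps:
z = -5472/1519 (z = 72/(1/76 - 20) = 72/(-1519/76) = 72*(-76/1519) = -5472/1519 ≈ -3.6024)
131*z = 131*(-5472/1519) = -716832/1519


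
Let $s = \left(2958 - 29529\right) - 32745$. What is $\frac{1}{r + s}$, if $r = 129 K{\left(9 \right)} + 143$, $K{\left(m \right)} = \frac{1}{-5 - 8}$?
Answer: $- \frac{13}{769378} \approx -1.6897 \cdot 10^{-5}$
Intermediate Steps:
$s = -59316$ ($s = -26571 - 32745 = -59316$)
$K{\left(m \right)} = - \frac{1}{13}$ ($K{\left(m \right)} = \frac{1}{-13} = - \frac{1}{13}$)
$r = \frac{1730}{13}$ ($r = 129 \left(- \frac{1}{13}\right) + 143 = - \frac{129}{13} + 143 = \frac{1730}{13} \approx 133.08$)
$\frac{1}{r + s} = \frac{1}{\frac{1730}{13} - 59316} = \frac{1}{- \frac{769378}{13}} = - \frac{13}{769378}$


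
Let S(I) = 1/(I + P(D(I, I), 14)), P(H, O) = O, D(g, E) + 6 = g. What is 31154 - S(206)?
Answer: 6853879/220 ≈ 31154.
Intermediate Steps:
D(g, E) = -6 + g
S(I) = 1/(14 + I) (S(I) = 1/(I + 14) = 1/(14 + I))
31154 - S(206) = 31154 - 1/(14 + 206) = 31154 - 1/220 = 6853879/220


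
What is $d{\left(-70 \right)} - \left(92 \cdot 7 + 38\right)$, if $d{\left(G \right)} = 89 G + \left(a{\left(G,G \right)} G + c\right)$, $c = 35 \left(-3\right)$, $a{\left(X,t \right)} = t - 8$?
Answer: $-1557$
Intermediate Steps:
$a{\left(X,t \right)} = -8 + t$
$c = -105$
$d{\left(G \right)} = -105 + 89 G + G \left(-8 + G\right)$ ($d{\left(G \right)} = 89 G + \left(\left(-8 + G\right) G - 105\right) = 89 G + \left(G \left(-8 + G\right) - 105\right) = 89 G + \left(-105 + G \left(-8 + G\right)\right) = -105 + 89 G + G \left(-8 + G\right)$)
$d{\left(-70 \right)} - \left(92 \cdot 7 + 38\right) = \left(-105 + \left(-70\right)^{2} + 81 \left(-70\right)\right) - \left(92 \cdot 7 + 38\right) = \left(-105 + 4900 - 5670\right) - \left(644 + 38\right) = -875 - 682 = -1557$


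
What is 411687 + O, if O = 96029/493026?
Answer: 202972490891/493026 ≈ 4.1169e+5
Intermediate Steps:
O = 96029/493026 (O = 96029*(1/493026) = 96029/493026 ≈ 0.19477)
411687 + O = 411687 + 96029/493026 = 202972490891/493026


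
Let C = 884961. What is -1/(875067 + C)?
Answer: -1/1760028 ≈ -5.6817e-7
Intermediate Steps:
-1/(875067 + C) = -1/(875067 + 884961) = -1/1760028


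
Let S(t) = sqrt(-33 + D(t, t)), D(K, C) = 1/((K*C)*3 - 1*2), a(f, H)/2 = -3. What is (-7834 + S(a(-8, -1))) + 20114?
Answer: 12280 + I*sqrt(370682)/106 ≈ 12280.0 + 5.7437*I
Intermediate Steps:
a(f, H) = -6 (a(f, H) = 2*(-3) = -6)
D(K, C) = 1/(-2 + 3*C*K) (D(K, C) = 1/((C*K)*3 - 2) = 1/(3*C*K - 2) = 1/(-2 + 3*C*K))
S(t) = sqrt(-33 + 1/(-2 + 3*t**2)) (S(t) = sqrt(-33 + 1/(-2 + 3*t*t)) = sqrt(-33 + 1/(-2 + 3*t**2)))
(-7834 + S(a(-8, -1))) + 20114 = (-7834 + sqrt((67 - 99*(-6)**2)/(-2 + 3*(-6)**2))) + 20114 = (-7834 + sqrt((67 - 99*36)/(-2 + 3*36))) + 20114 = (-7834 + sqrt((67 - 3564)/(-2 + 108))) + 20114 = (-7834 + sqrt(-3497/106)) + 20114 = (-7834 + I*sqrt(370682)/106) + 20114 = 12280 + I*sqrt(370682)/106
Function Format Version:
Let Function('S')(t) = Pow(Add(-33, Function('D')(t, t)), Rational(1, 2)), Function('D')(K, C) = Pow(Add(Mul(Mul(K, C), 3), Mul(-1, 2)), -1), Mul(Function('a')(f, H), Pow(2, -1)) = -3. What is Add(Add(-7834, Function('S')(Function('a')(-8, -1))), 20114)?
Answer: Add(12280, Mul(Rational(1, 106), I, Pow(370682, Rational(1, 2)))) ≈ Add(12280., Mul(5.7437, I))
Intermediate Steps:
Function('a')(f, H) = -6 (Function('a')(f, H) = Mul(2, -3) = -6)
Function('D')(K, C) = Pow(Add(-2, Mul(3, C, K)), -1) (Function('D')(K, C) = Pow(Add(Mul(Mul(C, K), 3), -2), -1) = Pow(Add(Mul(3, C, K), -2), -1) = Pow(Add(-2, Mul(3, C, K)), -1))
Function('S')(t) = Pow(Add(-33, Pow(Add(-2, Mul(3, Pow(t, 2))), -1)), Rational(1, 2)) (Function('S')(t) = Pow(Add(-33, Pow(Add(-2, Mul(3, t, t)), -1)), Rational(1, 2)) = Pow(Add(-33, Pow(Add(-2, Mul(3, Pow(t, 2))), -1)), Rational(1, 2)))
Add(Add(-7834, Function('S')(Function('a')(-8, -1))), 20114) = Add(Add(-7834, Pow(Mul(Pow(Add(-2, Mul(3, Pow(-6, 2))), -1), Add(67, Mul(-99, Pow(-6, 2)))), Rational(1, 2))), 20114) = Add(Add(-7834, Pow(Mul(Pow(Add(-2, Mul(3, 36)), -1), Add(67, Mul(-99, 36))), Rational(1, 2))), 20114) = Add(Add(-7834, Pow(Mul(Pow(Add(-2, 108), -1), Add(67, -3564)), Rational(1, 2))), 20114) = Add(Add(-7834, Pow(Mul(Pow(106, -1), -3497), Rational(1, 2))), 20114) = Add(Add(-7834, Pow(Mul(Rational(1, 106), -3497), Rational(1, 2))), 20114) = Add(Add(-7834, Pow(Rational(-3497, 106), Rational(1, 2))), 20114) = Add(Add(-7834, Mul(Rational(1, 106), I, Pow(370682, Rational(1, 2)))), 20114) = Add(12280, Mul(Rational(1, 106), I, Pow(370682, Rational(1, 2))))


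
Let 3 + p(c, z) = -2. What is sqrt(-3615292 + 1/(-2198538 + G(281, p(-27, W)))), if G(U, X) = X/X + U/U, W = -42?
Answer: I*sqrt(4368683190923970242)/1099268 ≈ 1901.4*I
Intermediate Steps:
p(c, z) = -5 (p(c, z) = -3 - 2 = -5)
G(U, X) = 2 (G(U, X) = 1 + 1 = 2)
sqrt(-3615292 + 1/(-2198538 + G(281, p(-27, W)))) = sqrt(-3615292 + 1/(-2198538 + 2)) = sqrt(-3615292 + 1/(-2198536)) = sqrt(-3615292 - 1/2198536) = sqrt(-7948349612513/2198536) = I*sqrt(4368683190923970242)/1099268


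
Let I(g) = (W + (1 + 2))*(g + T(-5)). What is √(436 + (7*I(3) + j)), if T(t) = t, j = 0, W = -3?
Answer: 2*√109 ≈ 20.881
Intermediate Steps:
I(g) = 0 (I(g) = (-3 + (1 + 2))*(g - 5) = (-3 + 3)*(-5 + g) = 0*(-5 + g) = 0)
√(436 + (7*I(3) + j)) = √(436 + (7*0 + 0)) = √(436 + (0 + 0)) = √(436 + 0) = √436 = 2*√109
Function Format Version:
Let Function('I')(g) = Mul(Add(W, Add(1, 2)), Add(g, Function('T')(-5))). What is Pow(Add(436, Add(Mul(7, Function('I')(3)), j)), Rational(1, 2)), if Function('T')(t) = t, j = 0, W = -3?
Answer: Mul(2, Pow(109, Rational(1, 2))) ≈ 20.881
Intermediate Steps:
Function('I')(g) = 0 (Function('I')(g) = Mul(Add(-3, Add(1, 2)), Add(g, -5)) = Mul(Add(-3, 3), Add(-5, g)) = Mul(0, Add(-5, g)) = 0)
Pow(Add(436, Add(Mul(7, Function('I')(3)), j)), Rational(1, 2)) = Pow(Add(436, Add(Mul(7, 0), 0)), Rational(1, 2)) = Pow(Add(436, Add(0, 0)), Rational(1, 2)) = Pow(Add(436, 0), Rational(1, 2)) = Pow(436, Rational(1, 2)) = Mul(2, Pow(109, Rational(1, 2)))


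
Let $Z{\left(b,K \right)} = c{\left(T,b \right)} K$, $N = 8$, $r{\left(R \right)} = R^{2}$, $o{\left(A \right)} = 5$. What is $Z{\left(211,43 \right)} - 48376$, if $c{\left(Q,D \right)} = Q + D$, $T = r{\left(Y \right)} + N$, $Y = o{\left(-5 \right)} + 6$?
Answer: $-33756$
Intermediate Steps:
$Y = 11$ ($Y = 5 + 6 = 11$)
$T = 129$ ($T = 11^{2} + 8 = 121 + 8 = 129$)
$c{\left(Q,D \right)} = D + Q$
$Z{\left(b,K \right)} = K \left(129 + b\right)$ ($Z{\left(b,K \right)} = \left(b + 129\right) K = \left(129 + b\right) K = K \left(129 + b\right)$)
$Z{\left(211,43 \right)} - 48376 = 43 \left(129 + 211\right) - 48376 = 43 \cdot 340 - 48376 = 14620 - 48376 = -33756$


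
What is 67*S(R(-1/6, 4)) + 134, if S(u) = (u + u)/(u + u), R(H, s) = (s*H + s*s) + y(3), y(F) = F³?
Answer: 201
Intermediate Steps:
R(H, s) = 27 + s² + H*s (R(H, s) = (s*H + s*s) + 3³ = (H*s + s²) + 27 = (s² + H*s) + 27 = 27 + s² + H*s)
S(u) = 1 (S(u) = (2*u)/((2*u)) = (2*u)*(1/(2*u)) = 1)
67*S(R(-1/6, 4)) + 134 = 67*1 + 134 = 67 + 134 = 201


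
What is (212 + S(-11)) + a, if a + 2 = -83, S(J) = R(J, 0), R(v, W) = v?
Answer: 116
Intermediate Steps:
S(J) = J
a = -85 (a = -2 - 83 = -85)
(212 + S(-11)) + a = (212 - 11) - 85 = 201 - 85 = 116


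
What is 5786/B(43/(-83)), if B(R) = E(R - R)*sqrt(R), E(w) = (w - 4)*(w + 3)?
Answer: 2893*I*sqrt(3569)/258 ≈ 669.89*I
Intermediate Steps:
E(w) = (-4 + w)*(3 + w)
B(R) = -12*sqrt(R) (B(R) = (-12 + (R - R)**2 - (R - R))*sqrt(R) = (-12 + 0**2 - 1*0)*sqrt(R) = (-12 + 0 + 0)*sqrt(R) = -12*sqrt(R))
5786/B(43/(-83)) = 5786/((-12*sqrt(43)*(I*sqrt(83)/83))) = 5786/((-12*I*sqrt(3569)/83)) = 5786*(I*sqrt(3569)/516) = 2893*I*sqrt(3569)/258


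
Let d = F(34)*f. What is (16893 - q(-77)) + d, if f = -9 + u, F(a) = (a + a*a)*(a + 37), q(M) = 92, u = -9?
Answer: -1504019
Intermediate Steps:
F(a) = (37 + a)*(a + a²) (F(a) = (a + a²)*(37 + a) = (37 + a)*(a + a²))
f = -18 (f = -9 - 9 = -18)
d = -1520820 (d = (34*(37 + 34² + 38*34))*(-18) = (34*(37 + 1156 + 1292))*(-18) = (34*2485)*(-18) = 84490*(-18) = -1520820)
(16893 - q(-77)) + d = (16893 - 1*92) - 1520820 = (16893 - 92) - 1520820 = 16801 - 1520820 = -1504019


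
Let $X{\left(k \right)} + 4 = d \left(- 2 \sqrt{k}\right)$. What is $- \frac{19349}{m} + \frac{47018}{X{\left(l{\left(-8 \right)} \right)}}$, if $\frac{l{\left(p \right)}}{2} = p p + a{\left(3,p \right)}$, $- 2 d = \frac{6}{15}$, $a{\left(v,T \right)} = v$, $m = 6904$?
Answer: $\frac{4057324467}{117368} + \frac{117545 \sqrt{134}}{34} \approx 74589.0$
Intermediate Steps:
$d = - \frac{1}{5}$ ($d = - \frac{6 \cdot \frac{1}{15}}{2} = \left(- \frac{1}{2}\right) \frac{2}{5} = - \frac{1}{5} \approx -0.2$)
$l{\left(p \right)} = 6 + 2 p^{2}$ ($l{\left(p \right)} = 2 \left(p p + 3\right) = 2 \left(p^{2} + 3\right) = 2 \left(3 + p^{2}\right) = 6 + 2 p^{2}$)
$X{\left(k \right)} = -4 + \frac{2 \sqrt{k}}{5}$ ($X{\left(k \right)} = -4 - \frac{\left(-2\right) \sqrt{k}}{5} = -4 + \frac{2 \sqrt{k}}{5}$)
$- \frac{19349}{m} + \frac{47018}{X{\left(l{\left(-8 \right)} \right)}} = - \frac{19349}{6904} + \frac{47018}{-4 + \frac{2 \sqrt{6 + 2 \left(-8\right)^{2}}}{5}} = \left(-19349\right) \frac{1}{6904} + \frac{47018}{-4 + \frac{2 \sqrt{6 + 2 \cdot 64}}{5}} = - \frac{19349}{6904} + \frac{47018}{-4 + \frac{2 \sqrt{6 + 128}}{5}} = - \frac{19349}{6904} + \frac{47018}{-4 + \frac{2 \sqrt{134}}{5}}$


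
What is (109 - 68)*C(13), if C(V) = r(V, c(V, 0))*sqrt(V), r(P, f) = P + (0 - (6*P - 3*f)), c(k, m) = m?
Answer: -2665*sqrt(13) ≈ -9608.8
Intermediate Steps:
r(P, f) = -5*P + 3*f (r(P, f) = P + (0 - (-3*f + 6*P)) = P + (0 + (-6*P + 3*f)) = P + (-6*P + 3*f) = -5*P + 3*f)
C(V) = -5*V**(3/2) (C(V) = (-5*V + 3*0)*sqrt(V) = (-5*V + 0)*sqrt(V) = (-5*V)*sqrt(V) = -5*V**(3/2))
(109 - 68)*C(13) = (109 - 68)*(-65*sqrt(13)) = 41*(-65*sqrt(13)) = -2665*sqrt(13)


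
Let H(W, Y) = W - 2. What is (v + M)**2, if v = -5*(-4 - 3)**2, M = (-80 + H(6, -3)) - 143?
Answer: 215296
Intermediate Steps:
H(W, Y) = -2 + W
M = -219 (M = (-80 + (-2 + 6)) - 143 = (-80 + 4) - 143 = -76 - 143 = -219)
v = -245 (v = -5*(-7)**2 = -5*49 = -245)
(v + M)**2 = (-245 - 219)**2 = (-464)**2 = 215296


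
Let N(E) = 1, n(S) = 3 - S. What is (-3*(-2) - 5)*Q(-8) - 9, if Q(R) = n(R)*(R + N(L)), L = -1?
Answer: -86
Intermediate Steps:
Q(R) = (1 + R)*(3 - R) (Q(R) = (3 - R)*(R + 1) = (3 - R)*(1 + R) = (1 + R)*(3 - R))
(-3*(-2) - 5)*Q(-8) - 9 = (-3*(-2) - 5)*(-(1 - 8)*(-3 - 8)) - 9 = (6 - 5)*(-1*(-7)*(-11)) - 9 = 1*(-77) - 9 = -77 - 9 = -86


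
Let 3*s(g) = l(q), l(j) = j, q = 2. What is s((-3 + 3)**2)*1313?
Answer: 2626/3 ≈ 875.33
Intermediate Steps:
s(g) = 2/3 (s(g) = (1/3)*2 = 2/3)
s((-3 + 3)**2)*1313 = (2/3)*1313 = 2626/3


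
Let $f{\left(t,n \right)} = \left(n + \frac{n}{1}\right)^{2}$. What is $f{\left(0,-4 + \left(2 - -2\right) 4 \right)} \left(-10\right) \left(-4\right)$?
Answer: $23040$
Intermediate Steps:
$f{\left(t,n \right)} = 4 n^{2}$ ($f{\left(t,n \right)} = \left(n + n 1\right)^{2} = \left(n + n\right)^{2} = \left(2 n\right)^{2} = 4 n^{2}$)
$f{\left(0,-4 + \left(2 - -2\right) 4 \right)} \left(-10\right) \left(-4\right) = 4 \left(-4 + \left(2 - -2\right) 4\right)^{2} \left(-10\right) \left(-4\right) = 4 \left(-4 + \left(2 + 2\right) 4\right)^{2} \left(-10\right) \left(-4\right) = 4 \left(-4 + 4 \cdot 4\right)^{2} \left(-10\right) \left(-4\right) = 4 \left(-4 + 16\right)^{2} \left(-10\right) \left(-4\right) = 4 \cdot 12^{2} \left(-10\right) \left(-4\right) = 4 \cdot 144 \left(-10\right) \left(-4\right) = 576 \left(-10\right) \left(-4\right) = \left(-5760\right) \left(-4\right) = 23040$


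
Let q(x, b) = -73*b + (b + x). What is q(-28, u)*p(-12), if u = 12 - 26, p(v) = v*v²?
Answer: -1693440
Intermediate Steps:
p(v) = v³
u = -14
q(x, b) = x - 72*b
q(-28, u)*p(-12) = (-28 - 72*(-14))*(-12)³ = (-28 + 1008)*(-1728) = 980*(-1728) = -1693440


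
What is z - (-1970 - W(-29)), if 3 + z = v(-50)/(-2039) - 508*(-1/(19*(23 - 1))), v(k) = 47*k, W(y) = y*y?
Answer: 1197641064/426151 ≈ 2810.4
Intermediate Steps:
W(y) = y²
z = -269397/426151 (z = -3 + ((47*(-50))/(-2039) - 508*(-1/(19*(23 - 1)))) = -3 + (-2350*(-1/2039) - 508/((-19*22))) = -3 + (2350/2039 - 508/(-418)) = -3 + (2350/2039 - 508*(-1/418)) = -3 + (2350/2039 + 254/209) = -3 + 1009056/426151 = -269397/426151 ≈ -0.63216)
z - (-1970 - W(-29)) = -269397/426151 - (-1970 - 1*(-29)²) = -269397/426151 - (-1970 - 1*841) = -269397/426151 - (-1970 - 841) = -269397/426151 - 1*(-2811) = -269397/426151 + 2811 = 1197641064/426151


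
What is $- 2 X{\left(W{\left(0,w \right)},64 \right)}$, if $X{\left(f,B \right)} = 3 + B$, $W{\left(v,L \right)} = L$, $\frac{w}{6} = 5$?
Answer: $-134$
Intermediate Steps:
$w = 30$ ($w = 6 \cdot 5 = 30$)
$- 2 X{\left(W{\left(0,w \right)},64 \right)} = - 2 \left(3 + 64\right) = \left(-2\right) 67 = -134$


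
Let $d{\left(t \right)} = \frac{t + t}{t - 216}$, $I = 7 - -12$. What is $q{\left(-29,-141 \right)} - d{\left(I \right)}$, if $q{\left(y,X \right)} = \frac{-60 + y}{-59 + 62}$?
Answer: $- \frac{17419}{591} \approx -29.474$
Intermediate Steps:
$q{\left(y,X \right)} = -20 + \frac{y}{3}$ ($q{\left(y,X \right)} = \frac{-60 + y}{3} = \left(-60 + y\right) \frac{1}{3} = -20 + \frac{y}{3}$)
$I = 19$ ($I = 7 + 12 = 19$)
$d{\left(t \right)} = \frac{2 t}{-216 + t}$
$q{\left(-29,-141 \right)} - d{\left(I \right)} = \left(-20 + \frac{1}{3} \left(-29\right)\right) - 2 \cdot 19 \frac{1}{-216 + 19} = \left(-20 - \frac{29}{3}\right) - 2 \cdot 19 \frac{1}{-197} = - \frac{89}{3} - 2 \cdot 19 \left(- \frac{1}{197}\right) = - \frac{89}{3} - - \frac{38}{197} = - \frac{89}{3} + \frac{38}{197} = - \frac{17419}{591}$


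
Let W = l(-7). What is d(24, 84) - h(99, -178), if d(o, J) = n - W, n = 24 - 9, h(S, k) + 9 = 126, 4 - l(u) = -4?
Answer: -110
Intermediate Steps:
l(u) = 8 (l(u) = 4 - 1*(-4) = 4 + 4 = 8)
h(S, k) = 117 (h(S, k) = -9 + 126 = 117)
n = 15
W = 8
d(o, J) = 7 (d(o, J) = 15 - 1*8 = 15 - 8 = 7)
d(24, 84) - h(99, -178) = 7 - 1*117 = 7 - 117 = -110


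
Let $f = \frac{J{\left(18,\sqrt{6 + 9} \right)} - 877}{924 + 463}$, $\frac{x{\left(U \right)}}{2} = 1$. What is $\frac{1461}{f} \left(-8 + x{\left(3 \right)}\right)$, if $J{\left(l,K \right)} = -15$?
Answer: $\frac{6079221}{446} \approx 13631.0$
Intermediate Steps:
$x{\left(U \right)} = 2$ ($x{\left(U \right)} = 2 \cdot 1 = 2$)
$f = - \frac{892}{1387}$ ($f = \frac{-15 - 877}{924 + 463} = - \frac{892}{1387} \approx -0.64312$)
$\frac{1461}{f} \left(-8 + x{\left(3 \right)}\right) = \frac{1461}{- \frac{892}{1387}} \left(-8 + 2\right) = 1461 \left(- \frac{1387}{892}\right) \left(-6\right) = \left(- \frac{2026407}{892}\right) \left(-6\right) = \frac{6079221}{446}$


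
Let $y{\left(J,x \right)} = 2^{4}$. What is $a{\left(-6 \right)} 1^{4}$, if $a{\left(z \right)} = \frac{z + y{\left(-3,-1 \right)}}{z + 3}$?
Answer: $- \frac{10}{3} \approx -3.3333$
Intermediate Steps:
$y{\left(J,x \right)} = 16$
$a{\left(z \right)} = \frac{16 + z}{3 + z}$ ($a{\left(z \right)} = \frac{z + 16}{z + 3} = \frac{16 + z}{3 + z}$)
$a{\left(-6 \right)} 1^{4} = \frac{16 - 6}{3 - 6} \cdot 1^{4} = \frac{1}{-3} \cdot 10 \cdot 1 = \left(- \frac{1}{3}\right) 10 \cdot 1 = \left(- \frac{10}{3}\right) 1 = - \frac{10}{3}$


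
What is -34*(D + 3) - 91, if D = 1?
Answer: -227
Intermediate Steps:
-34*(D + 3) - 91 = -34*(1 + 3) - 91 = -34*4 - 91 = -17*8 - 91 = -136 - 91 = -227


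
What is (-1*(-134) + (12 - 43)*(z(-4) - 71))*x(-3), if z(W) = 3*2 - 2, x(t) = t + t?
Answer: -13266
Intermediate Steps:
x(t) = 2*t
z(W) = 4 (z(W) = 6 - 2 = 4)
(-1*(-134) + (12 - 43)*(z(-4) - 71))*x(-3) = (-1*(-134) + (12 - 43)*(4 - 71))*(2*(-3)) = (134 - 31*(-67))*(-6) = (134 + 2077)*(-6) = 2211*(-6) = -13266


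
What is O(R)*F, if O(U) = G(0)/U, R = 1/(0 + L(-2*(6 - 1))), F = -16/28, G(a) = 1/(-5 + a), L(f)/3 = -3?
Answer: -36/35 ≈ -1.0286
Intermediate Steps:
L(f) = -9 (L(f) = 3*(-3) = -9)
F = -4/7 (F = -16*1/28 = -4/7 ≈ -0.57143)
R = -⅑ (R = 1/(0 - 9) = 1/(-9) = -⅑ ≈ -0.11111)
O(U) = -1/(5*U) (O(U) = 1/((-5 + 0)*U) = 1/((-5)*U) = -1/(5*U))
O(R)*F = -1/(5*(-⅑))*(-4/7) = -⅕*(-9)*(-4/7) = (9/5)*(-4/7) = -36/35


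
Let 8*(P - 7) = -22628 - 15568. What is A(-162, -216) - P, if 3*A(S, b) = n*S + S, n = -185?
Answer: 29407/2 ≈ 14704.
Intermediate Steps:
P = -9535/2 (P = 7 + (-22628 - 15568)/8 = 7 + (⅛)*(-38196) = 7 - 9549/2 = -9535/2 ≈ -4767.5)
A(S, b) = -184*S/3 (A(S, b) = (-185*S + S)/3 = (-184*S)/3 = -184*S/3)
A(-162, -216) - P = -184/3*(-162) - 1*(-9535/2) = 9936 + 9535/2 = 29407/2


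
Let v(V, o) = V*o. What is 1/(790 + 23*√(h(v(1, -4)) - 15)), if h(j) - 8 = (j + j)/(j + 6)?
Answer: 790/629919 - 23*I*√11/629919 ≈ 0.0012541 - 0.0001211*I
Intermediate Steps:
h(j) = 8 + 2*j/(6 + j) (h(j) = 8 + (j + j)/(j + 6) = 8 + (2*j)/(6 + j) = 8 + 2*j/(6 + j))
1/(790 + 23*√(h(v(1, -4)) - 15)) = 1/(790 + 23*√(2*(24 + 5*(1*(-4)))/(6 + 1*(-4)) - 15)) = 1/(790 + 23*√(2*(24 + 5*(-4))/(6 - 4) - 15)) = 1/(790 + 23*√(2*(24 - 20)/2 - 15)) = 1/(790 + 23*√(2*(½)*4 - 15)) = 1/(790 + 23*√(4 - 15)) = 1/(790 + 23*√(-11)) = 1/(790 + 23*(I*√11)) = 1/(790 + 23*I*√11)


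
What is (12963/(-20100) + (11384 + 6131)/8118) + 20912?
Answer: 568749249911/27195300 ≈ 20914.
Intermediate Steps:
(12963/(-20100) + (11384 + 6131)/8118) + 20912 = (12963*(-1/20100) + 17515*(1/8118)) + 20912 = (-4321/6700 + 17515/8118) + 20912 = 41136311/27195300 + 20912 = 568749249911/27195300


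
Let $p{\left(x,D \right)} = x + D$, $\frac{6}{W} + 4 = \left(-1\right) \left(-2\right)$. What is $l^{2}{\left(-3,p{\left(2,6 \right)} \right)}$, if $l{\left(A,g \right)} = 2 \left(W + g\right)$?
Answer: $100$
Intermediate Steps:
$W = -3$ ($W = \frac{6}{-4 - -2} = \frac{6}{-4 + 2} = \frac{6}{-2} = 6 \left(- \frac{1}{2}\right) = -3$)
$p{\left(x,D \right)} = D + x$
$l{\left(A,g \right)} = -6 + 2 g$ ($l{\left(A,g \right)} = 2 \left(-3 + g\right) = -6 + 2 g$)
$l^{2}{\left(-3,p{\left(2,6 \right)} \right)} = \left(-6 + 2 \left(6 + 2\right)\right)^{2} = \left(-6 + 2 \cdot 8\right)^{2} = \left(-6 + 16\right)^{2} = 10^{2} = 100$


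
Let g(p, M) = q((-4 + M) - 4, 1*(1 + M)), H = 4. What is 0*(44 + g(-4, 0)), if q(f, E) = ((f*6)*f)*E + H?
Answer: 0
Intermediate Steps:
q(f, E) = 4 + 6*E*f² (q(f, E) = ((f*6)*f)*E + 4 = ((6*f)*f)*E + 4 = (6*f²)*E + 4 = 6*E*f² + 4 = 4 + 6*E*f²)
g(p, M) = 4 + 6*(-8 + M)²*(1 + M) (g(p, M) = 4 + 6*(1*(1 + M))*((-4 + M) - 4)² = 4 + 6*(1 + M)*(-8 + M)² = 4 + 6*(-8 + M)²*(1 + M))
0*(44 + g(-4, 0)) = 0*(44 + (4 + 6*(-8 + 0)²*(1 + 0))) = 0*(44 + (4 + 6*(-8)²*1)) = 0*(44 + (4 + 6*64*1)) = 0*(44 + (4 + 384)) = 0*(44 + 388) = 0*432 = 0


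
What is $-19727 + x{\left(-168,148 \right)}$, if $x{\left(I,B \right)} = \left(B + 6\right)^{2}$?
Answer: $3989$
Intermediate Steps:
$x{\left(I,B \right)} = \left(6 + B\right)^{2}$
$-19727 + x{\left(-168,148 \right)} = -19727 + \left(6 + 148\right)^{2} = -19727 + 154^{2} = -19727 + 23716 = 3989$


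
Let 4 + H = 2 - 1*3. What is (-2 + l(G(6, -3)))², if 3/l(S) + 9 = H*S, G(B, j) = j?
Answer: 9/4 ≈ 2.2500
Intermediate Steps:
H = -5 (H = -4 + (2 - 1*3) = -4 + (2 - 3) = -4 - 1 = -5)
l(S) = 3/(-9 - 5*S)
(-2 + l(G(6, -3)))² = (-2 - 3/(9 + 5*(-3)))² = (-2 - 3/(9 - 15))² = (-2 - 3/(-6))² = (-2 - 3*(-⅙))² = (-2 + ½)² = (-3/2)² = 9/4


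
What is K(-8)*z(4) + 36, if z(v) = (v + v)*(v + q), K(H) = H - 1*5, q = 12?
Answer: -1628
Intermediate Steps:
K(H) = -5 + H (K(H) = H - 5 = -5 + H)
z(v) = 2*v*(12 + v) (z(v) = (v + v)*(v + 12) = (2*v)*(12 + v) = 2*v*(12 + v))
K(-8)*z(4) + 36 = (-5 - 8)*(2*4*(12 + 4)) + 36 = -26*4*16 + 36 = -13*128 + 36 = -1664 + 36 = -1628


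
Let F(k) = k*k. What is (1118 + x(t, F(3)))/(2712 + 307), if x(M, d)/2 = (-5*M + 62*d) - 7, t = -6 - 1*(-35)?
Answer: 1930/3019 ≈ 0.63928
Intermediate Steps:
t = 29 (t = -6 + 35 = 29)
F(k) = k²
x(M, d) = -14 - 10*M + 124*d (x(M, d) = 2*((-5*M + 62*d) - 7) = 2*(-7 - 5*M + 62*d) = -14 - 10*M + 124*d)
(1118 + x(t, F(3)))/(2712 + 307) = (1118 + (-14 - 10*29 + 124*3²))/(2712 + 307) = (1118 + (-14 - 290 + 124*9))/3019 = (1118 + (-14 - 290 + 1116))*(1/3019) = (1118 + 812)*(1/3019) = 1930*(1/3019) = 1930/3019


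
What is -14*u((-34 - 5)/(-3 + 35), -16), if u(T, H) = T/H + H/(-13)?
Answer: -60893/3328 ≈ -18.297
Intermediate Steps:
u(T, H) = -H/13 + T/H (u(T, H) = T/H + H*(-1/13) = T/H - H/13 = -H/13 + T/H)
-14*u((-34 - 5)/(-3 + 35), -16) = -14*(-1/13*(-16) + ((-34 - 5)/(-3 + 35))/(-16)) = -14*(16/13 - 39/32*(-1/16)) = -14*(16/13 + 39/512) = -14*8699/6656 = -60893/3328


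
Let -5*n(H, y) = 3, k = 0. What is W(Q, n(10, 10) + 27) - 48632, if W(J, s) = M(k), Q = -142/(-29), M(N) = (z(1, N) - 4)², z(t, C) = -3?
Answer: -48583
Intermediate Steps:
n(H, y) = -⅗ (n(H, y) = -⅕*3 = -⅗)
M(N) = 49 (M(N) = (-3 - 4)² = (-7)² = 49)
Q = 142/29 (Q = -142*(-1/29) = 142/29 ≈ 4.8966)
W(J, s) = 49
W(Q, n(10, 10) + 27) - 48632 = 49 - 48632 = -48583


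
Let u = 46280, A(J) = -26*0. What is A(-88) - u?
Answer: -46280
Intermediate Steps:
A(J) = 0
A(-88) - u = 0 - 1*46280 = 0 - 46280 = -46280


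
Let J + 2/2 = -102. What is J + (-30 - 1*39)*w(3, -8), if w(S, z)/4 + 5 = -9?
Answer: 3761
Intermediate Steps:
w(S, z) = -56 (w(S, z) = -20 + 4*(-9) = -20 - 36 = -56)
J = -103 (J = -1 - 102 = -103)
J + (-30 - 1*39)*w(3, -8) = -103 + (-30 - 1*39)*(-56) = -103 + (-30 - 39)*(-56) = -103 - 69*(-56) = -103 + 3864 = 3761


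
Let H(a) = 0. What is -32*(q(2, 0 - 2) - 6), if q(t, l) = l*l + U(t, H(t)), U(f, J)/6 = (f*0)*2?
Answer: 64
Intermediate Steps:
U(f, J) = 0 (U(f, J) = 6*((f*0)*2) = 6*(0*2) = 6*0 = 0)
q(t, l) = l**2 (q(t, l) = l*l + 0 = l**2 + 0 = l**2)
-32*(q(2, 0 - 2) - 6) = -32*((0 - 2)**2 - 6) = -32*((-2)**2 - 6) = -32*(4 - 6) = -32*(-2) = 64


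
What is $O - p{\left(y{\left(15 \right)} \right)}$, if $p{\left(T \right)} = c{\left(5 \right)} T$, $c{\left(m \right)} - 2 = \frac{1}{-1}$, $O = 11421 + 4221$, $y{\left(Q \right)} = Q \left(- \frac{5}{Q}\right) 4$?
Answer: $15662$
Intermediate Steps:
$y{\left(Q \right)} = -20$ ($y{\left(Q \right)} = \left(-5\right) 4 = -20$)
$O = 15642$
$c{\left(m \right)} = 1$ ($c{\left(m \right)} = 2 + \frac{1}{-1} = 2 - 1 = 1$)
$p{\left(T \right)} = T$ ($p{\left(T \right)} = 1 T = T$)
$O - p{\left(y{\left(15 \right)} \right)} = 15642 - -20 = 15642 + 20 = 15662$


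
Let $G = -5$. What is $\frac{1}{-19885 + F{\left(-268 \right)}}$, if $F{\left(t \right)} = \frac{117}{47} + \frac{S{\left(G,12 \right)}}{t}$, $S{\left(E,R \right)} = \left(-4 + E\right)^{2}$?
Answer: $- \frac{12596}{250443911} \approx -5.0295 \cdot 10^{-5}$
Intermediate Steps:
$F{\left(t \right)} = \frac{117}{47} + \frac{81}{t}$ ($F{\left(t \right)} = \frac{117}{47} + \frac{\left(-4 - 5\right)^{2}}{t} = 117 \cdot \frac{1}{47} + \frac{\left(-9\right)^{2}}{t} = \frac{117}{47} + \frac{81}{t}$)
$\frac{1}{-19885 + F{\left(-268 \right)}} = \frac{1}{-19885 + \left(\frac{117}{47} + \frac{81}{-268}\right)} = \frac{1}{-19885 + \left(\frac{117}{47} + 81 \left(- \frac{1}{268}\right)\right)} = \frac{1}{-19885 + \left(\frac{117}{47} - \frac{81}{268}\right)} = \frac{1}{-19885 + \frac{27549}{12596}} = \frac{1}{- \frac{250443911}{12596}} = - \frac{12596}{250443911}$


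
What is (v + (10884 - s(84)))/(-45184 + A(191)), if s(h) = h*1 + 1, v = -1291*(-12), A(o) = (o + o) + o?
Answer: -26291/44611 ≈ -0.58934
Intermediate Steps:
A(o) = 3*o (A(o) = 2*o + o = 3*o)
v = 15492
s(h) = 1 + h (s(h) = h + 1 = 1 + h)
(v + (10884 - s(84)))/(-45184 + A(191)) = (15492 + (10884 - (1 + 84)))/(-45184 + 3*191) = (15492 + (10884 - 1*85))/(-45184 + 573) = (15492 + (10884 - 85))/(-44611) = (15492 + 10799)*(-1/44611) = 26291*(-1/44611) = -26291/44611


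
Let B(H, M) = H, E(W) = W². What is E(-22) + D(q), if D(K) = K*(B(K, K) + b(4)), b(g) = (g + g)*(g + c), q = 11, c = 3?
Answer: 1221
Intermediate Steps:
b(g) = 2*g*(3 + g) (b(g) = (g + g)*(g + 3) = (2*g)*(3 + g) = 2*g*(3 + g))
D(K) = K*(56 + K) (D(K) = K*(K + 2*4*(3 + 4)) = K*(K + 2*4*7) = K*(K + 56) = K*(56 + K))
E(-22) + D(q) = (-22)² + 11*(56 + 11) = 484 + 11*67 = 484 + 737 = 1221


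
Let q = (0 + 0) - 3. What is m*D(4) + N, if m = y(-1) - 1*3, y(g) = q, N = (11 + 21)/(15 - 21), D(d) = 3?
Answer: -70/3 ≈ -23.333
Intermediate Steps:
q = -3 (q = 0 - 3 = -3)
N = -16/3 (N = 32/(-6) = 32*(-1/6) = -16/3 ≈ -5.3333)
y(g) = -3
m = -6 (m = -3 - 1*3 = -3 - 3 = -6)
m*D(4) + N = -6*3 - 16/3 = -18 - 16/3 = -70/3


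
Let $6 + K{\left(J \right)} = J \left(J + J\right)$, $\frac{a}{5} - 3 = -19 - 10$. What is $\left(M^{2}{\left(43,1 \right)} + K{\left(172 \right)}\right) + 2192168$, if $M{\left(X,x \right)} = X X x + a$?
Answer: $5206291$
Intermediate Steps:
$a = -130$ ($a = 15 + 5 \left(-19 - 10\right) = 15 + 5 \left(-29\right) = 15 - 145 = -130$)
$M{\left(X,x \right)} = -130 + x X^{2}$ ($M{\left(X,x \right)} = X X x - 130 = X^{2} x - 130 = x X^{2} - 130 = -130 + x X^{2}$)
$K{\left(J \right)} = -6 + 2 J^{2}$ ($K{\left(J \right)} = -6 + J \left(J + J\right) = -6 + J 2 J = -6 + 2 J^{2}$)
$\left(M^{2}{\left(43,1 \right)} + K{\left(172 \right)}\right) + 2192168 = \left(\left(-130 + 1 \cdot 43^{2}\right)^{2} - \left(6 - 2 \cdot 172^{2}\right)\right) + 2192168 = \left(\left(-130 + 1 \cdot 1849\right)^{2} + \left(-6 + 2 \cdot 29584\right)\right) + 2192168 = \left(\left(-130 + 1849\right)^{2} + \left(-6 + 59168\right)\right) + 2192168 = \left(1719^{2} + 59162\right) + 2192168 = \left(2954961 + 59162\right) + 2192168 = 3014123 + 2192168 = 5206291$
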